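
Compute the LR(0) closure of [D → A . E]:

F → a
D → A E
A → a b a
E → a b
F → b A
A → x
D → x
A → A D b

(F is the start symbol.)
To compute CLOSURE, for each item [A → α.Bβ] where B is a non-terminal, add [B → .γ] for all productions B → γ; repeat for the newly added items until nothing changes.

Start with: [D → A . E]
  [D → A . E] has the dot before E: add [E → . a b]
No further items can be added.

CLOSURE = { [D → A . E], [E → . a b] }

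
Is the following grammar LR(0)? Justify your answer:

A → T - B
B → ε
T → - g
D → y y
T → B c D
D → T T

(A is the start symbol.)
No. Shift-reduce conflict between [B → .] and [T → . - g]

Augment with A' → A and build the canonical LR(0) collection (I0 = CLOSURE({[A' → . A]}), then GOTO on every symbol after a dot until no new states appear). It has 14 states:
  I0: { [A → . T - B], [A' → . A], [B → .], [T → . - g], [T → . B c D] }  — shift, reduce
  I1: { [T → - . g] }  — shift
  I2: { [A' → A .] }  — accept
  I3: { [T → B . c D] }  — shift
  I4: { [A → T . - B] }  — shift
  I5: { [A → T - . B], [B → .] }  — reduce
  I6: { [A → T - B .] }  — reduce
  I7: { [B → .], [D → . T T], [D → . y y], [T → . - g], [T → . B c D], [T → B c . D] }  — shift, reduce
  I8: { [T → B c D .] }  — reduce
  I9: { [B → .], [D → T . T], [T → . - g], [T → . B c D] }  — shift, reduce
  I10: { [D → y . y] }  — shift
  I11: { [D → y y .] }  — reduce
  I12: { [D → T T .] }  — reduce
  I13: { [T → - g .] }  — reduce

Conflict in state I0:
  Shift-reduce conflict between [B → .] and [T → . - g]
So the grammar is NOT LR(0).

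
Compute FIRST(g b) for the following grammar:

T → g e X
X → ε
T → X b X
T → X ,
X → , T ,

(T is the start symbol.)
To compute FIRST(g b), process the symbols left to right:
Symbol g is a terminal. Add 'g' and stop.
FIRST(g b) = { 'g' }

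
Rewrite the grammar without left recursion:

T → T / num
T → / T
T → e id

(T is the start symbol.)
T is directly left-recursive. The standard transformation for
  A → A α₁ | ... | A α_m | β₁ | ... | β_n
is
  A  → β₁ A' | ... | β_n A'
  A' → α₁ A' | ... | α_m A' | ε

T → / T becomes T → / T T'
T → e id becomes T → e id T'
T → T / num becomes T' → / num T'
Add T' → ε

Resulting grammar:
T → / T T'
T → e id T'
T' → / num T'
T' → ε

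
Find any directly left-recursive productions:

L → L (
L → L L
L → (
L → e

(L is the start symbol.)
L → L (: LEFT RECURSIVE (starts with L)
L → L L: LEFT RECURSIVE (starts with L)
L → (: starts with '('
L → e: starts with e

The grammar has direct left recursion on: L.

Answer: Yes, L is left-recursive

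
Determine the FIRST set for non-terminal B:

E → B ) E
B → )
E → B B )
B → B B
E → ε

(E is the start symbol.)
To compute FIRST(B), examine every production with B on the left-hand side, reading each right-hand side left to right until a non-nullable symbol is reached.

From B → ):
  - ')' is a terminal: add ')' and stop
From B → B B:
  - B is the symbol being defined: contributes nothing new
    B is not nullable, so stop

Collecting: FIRST(B) = { ')' }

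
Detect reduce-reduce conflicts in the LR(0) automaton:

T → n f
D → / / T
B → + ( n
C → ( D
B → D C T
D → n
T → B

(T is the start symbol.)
A reduce-reduce conflict occurs when an LR(0) state has two complete items [A → α .] and [B → β .] — both call for a reduction, and with no lookahead the parser cannot choose between them.

Augment with T' → T and build the canonical LR(0) collection (I0 = CLOSURE({[T' → . T]}), then GOTO on every symbol after a dot until no new states appear). It has 17 states:
  I0: { [B → . + ( n], [B → . D C T], [D → . / / T], [D → . n], [T → . B], [T → . n f], [T' → . T] }  — shift
  I1: { [B → + . ( n] }  — shift
  I2: { [D → / . / T] }  — shift
  I3: { [T → B .] }  — reduce
  I4: { [B → D . C T], [C → . ( D] }  — shift
  I5: { [T' → T .] }  — accept
  I6: { [D → n .], [T → n . f] }  — shift, reduce
  I7: { [T → n f .] }  — reduce
  I8: { [C → ( . D], [D → . / / T], [D → . n] }  — shift
  I9: { [B → . + ( n], [B → . D C T], [B → D C . T], [D → . / / T], [D → . n], [T → . B], [T → . n f] }  — shift
  I10: { [B → D C T .] }  — reduce
  I11: { [C → ( D .] }  — reduce
  I12: { [D → n .] }  — reduce
  I13: { [B → . + ( n], [B → . D C T], [D → . / / T], [D → . n], [D → / / . T], [T → . B], [T → . n f] }  — shift
  I14: { [D → / / T .] }  — reduce
  I15: { [B → + ( . n] }  — shift
  I16: { [B → + ( n .] }  — reduce

No state contains more than one complete item.

Answer: No reduce-reduce conflicts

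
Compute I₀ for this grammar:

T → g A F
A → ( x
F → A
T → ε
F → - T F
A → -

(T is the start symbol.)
First, augment the grammar with T' → T
I₀ = CLOSURE({ [T' → . T] }):
  [T' → . T] has the dot before T: add [T → . g A F], [T → .]
No further items can be added.

I₀ = { [T → . g A F], [T → .], [T' → . T] }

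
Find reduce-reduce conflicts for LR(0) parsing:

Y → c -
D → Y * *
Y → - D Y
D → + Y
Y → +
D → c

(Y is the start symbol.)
No reduce-reduce conflicts

Augment with Y' → Y and build the canonical LR(0) collection (I0 = CLOSURE({[Y' → . Y]}), then GOTO on every symbol after a dot until no new states appear). It has 14 states:
  I0: { [Y → . +], [Y → . - D Y], [Y → . c -], [Y' → . Y] }  — shift
  I1: { [Y → + .] }  — reduce
  I2: { [D → . + Y], [D → . Y * *], [D → . c], [Y → - . D Y], [Y → . +], [Y → . - D Y], [Y → . c -] }  — shift
  I3: { [Y' → Y .] }  — accept
  I4: { [Y → c . -] }  — shift
  I5: { [Y → c - .] }  — reduce
  I6: { [D → + . Y], [Y → + .], [Y → . +], [Y → . - D Y], [Y → . c -] }  — shift, reduce
  I7: { [Y → - D . Y], [Y → . +], [Y → . - D Y], [Y → . c -] }  — shift
  I8: { [D → Y . * *] }  — shift
  I9: { [D → c .], [Y → c . -] }  — shift, reduce
  I10: { [D → Y * . *] }  — shift
  I11: { [D → Y * * .] }  — reduce
  I12: { [Y → - D Y .] }  — reduce
  I13: { [D → + Y .] }  — reduce

No state contains more than one complete item.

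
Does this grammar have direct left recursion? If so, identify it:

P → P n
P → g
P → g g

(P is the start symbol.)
Yes, P is left-recursive

Direct left recursion occurs when N → N α for some non-terminal N (the right-hand side begins with the left-hand side itself).

P → P n: LEFT RECURSIVE (starts with P)
P → g: starts with g
P → g g: starts with g

The grammar has direct left recursion on: P.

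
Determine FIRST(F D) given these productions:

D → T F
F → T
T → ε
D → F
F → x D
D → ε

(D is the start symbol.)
{ 'x', ε }

FIRST sets of the non-terminals involved (from the grammar, by fixed-point iteration):
  FIRST(F) = { 'x', ε }
  FIRST(D) = { 'x', ε }

To compute FIRST(F D), process the symbols left to right:
Symbol F is a non-terminal. Add FIRST(F) \ {ε} = { 'x' }
F is nullable (ε ∈ FIRST(F)), continue to the next symbol.
Symbol D is a non-terminal. Add FIRST(D) \ {ε} = { 'x' }
D is nullable (ε ∈ FIRST(D)), continue to the next symbol.
All symbols are nullable, so ε is in the result.
FIRST(F D) = { 'x', ε }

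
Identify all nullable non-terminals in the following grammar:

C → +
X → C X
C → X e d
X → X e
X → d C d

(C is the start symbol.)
A non-terminal is nullable if it can derive ε (the empty string): either it has an ε-production, or it has a production whose right-hand side consists entirely of nullable non-terminals.

There are no ε-productions, so no non-terminal can derive ε.
No non-terminals are nullable.

Answer: None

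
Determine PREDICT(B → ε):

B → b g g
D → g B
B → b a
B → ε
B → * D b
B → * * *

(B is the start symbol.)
PREDICT(B → ε) = (FIRST(RHS) \ {ε}) ∪ (FOLLOW(B) if ε ∈ FIRST(RHS), i.e. RHS ⇒* ε)
The right-hand side is ε (FIRST(ε) = { ε }), so the predict set is FOLLOW(B) = { $, 'b' }
PREDICT(B → ε) = { $, 'b' }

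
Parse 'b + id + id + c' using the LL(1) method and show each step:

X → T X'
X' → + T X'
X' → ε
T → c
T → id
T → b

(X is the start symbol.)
LL(1) parsing maintains a stack (initially the start symbol over $) and the input. At each step: if the stack top is a terminal, match it against the current input token; if it is a non-terminal N, replace it with the RHS of M[N, lookahead] (the unique production whose predict set contains the lookahead).

Stack is shown with the top on the left.

Stack     Input              Action
-----------------------------------
X $       b + id + id + c $  output X → T X'
T X' $    b + id + id + c $  output T → b
b X' $    b + id + id + c $  match 'b'
X' $      + id + id + c $    output X' → + T X'
+ T X' $  + id + id + c $    match '+'
T X' $    id + id + c $      output T → id
id X' $   id + id + c $      match 'id'
X' $      + id + c $         output X' → + T X'
+ T X' $  + id + c $         match '+'
T X' $    id + c $           output T → id
id X' $   id + c $           match 'id'
X' $      + c $              output X' → + T X'
+ T X' $  + c $              match '+'
T X' $    c $                output T → c
c X' $    c $                match 'c'
X' $      $                  output X' → ε
$         $                  accept

The string is accepted.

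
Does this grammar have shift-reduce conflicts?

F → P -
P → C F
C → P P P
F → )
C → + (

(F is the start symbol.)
A shift-reduce conflict occurs when an LR(0) state has both:
  - a complete (reduce) item [A → α .] (dot at the end), and
  - a shift item [B → β . c γ] (dot before a terminal).

Augment with F' → F and build the canonical LR(0) collection (I0 = CLOSURE({[F' → . F]}), then GOTO on every symbol after a dot until no new states appear). It has 11 states:
  I0: { [C → . + (], [C → . P P P], [F → . )], [F → . P -], [F' → . F], [P → . C F] }  — shift
  I1: { [F → ) .] }  — reduce
  I2: { [C → + . (] }  — shift
  I3: { [C → . + (], [C → . P P P], [F → . )], [F → . P -], [P → . C F], [P → C . F] }  — shift
  I4: { [F' → F .] }  — accept
  I5: { [C → . + (], [C → . P P P], [C → P . P P], [F → P . -], [P → . C F] }  — shift
  I6: { [F → P - .] }  — reduce
  I7: { [C → . + (], [C → . P P P], [C → P . P P], [C → P P . P], [P → . C F] }  — shift
  I8: { [C → . + (], [C → . P P P], [C → P . P P], [C → P P . P], [C → P P P .], [P → . C F] }  — shift, reduce
  I9: { [P → C F .] }  — reduce
  I10: { [C → + ( .] }  — reduce

I8 contains reduce item [C → P P P .] and shift item [C → . + (] — shift-reduce conflict.

Answer: Yes — I8: [C → P P P .] vs [C → . + (]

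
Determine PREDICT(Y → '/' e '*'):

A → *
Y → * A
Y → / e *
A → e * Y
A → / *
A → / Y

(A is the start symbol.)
PREDICT(Y → '/' e '*') = (FIRST(RHS) \ {ε}) ∪ (FOLLOW(Y) if ε ∈ FIRST(RHS), i.e. RHS ⇒* ε)
FIRST('/' e '*') = { '/' }
ε ∉ FIRST('/' e '*'), so FOLLOW(Y) is not added.
PREDICT(Y → '/' e '*') = { '/' }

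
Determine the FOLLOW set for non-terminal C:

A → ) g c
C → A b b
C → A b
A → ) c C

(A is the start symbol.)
{ $, 'b' }

To compute FOLLOW(C), find every occurrence of C on a right-hand side N → α C β: add FIRST(β) \ {ε}, and if β is empty or nullable also add FOLLOW(N). Iterate to a fixed point.

In A → ) c C: C is at the end, add FOLLOW(A)

The FOLLOW sets referred to above (computed the same way, to a fixed point):
  FOLLOW(A) = { $, 'b' }

Taking the union: FOLLOW(C) = { $, 'b' }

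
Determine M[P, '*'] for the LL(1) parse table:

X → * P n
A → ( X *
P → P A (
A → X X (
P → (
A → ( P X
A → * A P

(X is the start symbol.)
Empty (error entry)

To find M[P, '*'], we find productions for P where '*' is in the predict set (PREDICT(N → α) = (FIRST(α) \ {ε}) ∪ (FOLLOW(N) if α ⇒* ε)).

Relevant sets:
  FIRST(P) = { '(' }

P → P A (: PREDICT = { '(' }
P → (: PREDICT = { '(' }

M[P, '*'] is empty (no production applies)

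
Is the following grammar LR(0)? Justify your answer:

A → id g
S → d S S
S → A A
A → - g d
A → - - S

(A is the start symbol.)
Yes, the grammar is LR(0)

A grammar is LR(0) if no state in the canonical LR(0) collection has:
  - both a shift item (dot before a terminal) and a complete item (shift-reduce conflict), or
  - two or more complete items (reduce-reduce conflict; the accept item [A' → A .] counts as a complete item here).

Augment with A' → A and build the canonical LR(0) collection (I0 = CLOSURE({[A' → . A]}), then GOTO on every symbol after a dot until no new states appear). It has 14 states:
  I0: { [A → . - - S], [A → . - g d], [A → . id g], [A' → . A] }  — shift
  I1: { [A → - . - S], [A → - . g d] }  — shift
  I2: { [A' → A .] }  — accept
  I3: { [A → id . g] }  — shift
  I4: { [A → id g .] }  — reduce
  I5: { [A → - - . S], [A → . - - S], [A → . - g d], [A → . id g], [S → . A A], [S → . d S S] }  — shift
  I6: { [A → - g . d] }  — shift
  I7: { [A → - g d .] }  — reduce
  I8: { [A → . - - S], [A → . - g d], [A → . id g], [S → A . A] }  — shift
  I9: { [A → - - S .] }  — reduce
  I10: { [A → . - - S], [A → . - g d], [A → . id g], [S → . A A], [S → . d S S], [S → d . S S] }  — shift
  I11: { [A → . - - S], [A → . - g d], [A → . id g], [S → . A A], [S → . d S S], [S → d S . S] }  — shift
  I12: { [S → d S S .] }  — reduce
  I13: { [S → A A .] }  — reduce

Every state is either a pure shift/goto state or contains exactly one complete item and nothing to shift — no conflicts. The grammar is LR(0).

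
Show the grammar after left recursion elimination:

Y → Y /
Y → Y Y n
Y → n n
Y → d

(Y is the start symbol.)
Y → n n Y'
Y → d Y'
Y' → / Y'
Y' → Y n Y'
Y' → ε

Y is directly left-recursive. The standard transformation for
  A → A α₁ | ... | A α_m | β₁ | ... | β_n
is
  A  → β₁ A' | ... | β_n A'
  A' → α₁ A' | ... | α_m A' | ε

Y → n n becomes Y → n n Y'
Y → d becomes Y → d Y'
Y → Y / becomes Y' → / Y'
Y → Y Y n becomes Y' → Y n Y'
Add Y' → ε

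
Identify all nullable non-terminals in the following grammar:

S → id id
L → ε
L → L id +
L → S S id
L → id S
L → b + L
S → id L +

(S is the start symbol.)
{ 'L' }

A non-terminal is nullable if it can derive ε (the empty string): either it has an ε-production, or it has a production whose right-hand side consists entirely of nullable non-terminals.

ε-productions: L → ε
So L is immediately nullable.
No further non-terminal can be added: every production for the remaining non-terminals contains a terminal or a non-nullable non-terminal.
Nullable = { 'L' }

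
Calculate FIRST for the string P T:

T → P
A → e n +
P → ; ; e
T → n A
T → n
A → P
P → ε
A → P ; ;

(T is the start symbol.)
FIRST sets of the non-terminals involved (from the grammar, by fixed-point iteration):
  FIRST(P) = { ';', ε }
  FIRST(T) = { ';', 'n', ε }

To compute FIRST(P T), process the symbols left to right:
Symbol P is a non-terminal. Add FIRST(P) \ {ε} = { ';' }
P is nullable (ε ∈ FIRST(P)), continue to the next symbol.
Symbol T is a non-terminal. Add FIRST(T) \ {ε} = { ';', 'n' }
T is nullable (ε ∈ FIRST(T)), continue to the next symbol.
All symbols are nullable, so ε is in the result.
FIRST(P T) = { ';', 'n', ε }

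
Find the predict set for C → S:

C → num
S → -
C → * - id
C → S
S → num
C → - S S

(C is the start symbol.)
{ '-', 'num' }

PREDICT(C → S) = (FIRST(RHS) \ {ε}) ∪ (FOLLOW(C) if ε ∈ FIRST(RHS), i.e. RHS ⇒* ε)
FIRST(S) = { '-', 'num' }
FIRST(S) = { '-', 'num' }
ε ∉ FIRST(S), so FOLLOW(C) is not added.
PREDICT(C → S) = { '-', 'num' }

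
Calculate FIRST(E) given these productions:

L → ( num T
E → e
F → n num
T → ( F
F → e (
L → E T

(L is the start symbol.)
To compute FIRST(E), examine every production with E on the left-hand side, reading each right-hand side left to right until a non-nullable symbol is reached.

From E → e:
  - e is a terminal: add 'e' and stop

Collecting: FIRST(E) = { 'e' }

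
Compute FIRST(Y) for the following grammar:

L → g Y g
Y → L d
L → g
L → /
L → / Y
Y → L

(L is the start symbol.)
To compute FIRST(Y), examine every production with Y on the left-hand side, reading each right-hand side left to right until a non-nullable symbol is reached.

FIRST sets of the other non-terminals involved (by the same procedure, iterated to a fixed point):
  FIRST(L) = { '/', 'g' }

From Y → L d:
  - L is a non-terminal: add FIRST(L) \ {ε} = { '/', 'g' }
    L is not nullable, so stop
From Y → L:
  - L is a non-terminal: add FIRST(L) \ {ε} = { '/', 'g' }
    L is not nullable, so stop

Collecting: FIRST(Y) = { '/', 'g' }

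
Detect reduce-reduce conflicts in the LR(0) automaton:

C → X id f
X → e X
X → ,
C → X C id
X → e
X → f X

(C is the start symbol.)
No reduce-reduce conflicts

A reduce-reduce conflict occurs when an LR(0) state has two complete items [A → α .] and [B → β .] — both call for a reduction, and with no lookahead the parser cannot choose between them.

Augment with C' → C and build the canonical LR(0) collection (I0 = CLOSURE({[C' → . C]}), then GOTO on every symbol after a dot until no new states appear). It has 12 states:
  I0: { [C → . X C id], [C → . X id f], [C' → . C], [X → . ,], [X → . e X], [X → . e], [X → . f X] }  — shift
  I1: { [X → , .] }  — reduce
  I2: { [C' → C .] }  — accept
  I3: { [C → . X C id], [C → . X id f], [C → X . C id], [C → X . id f], [X → . ,], [X → . e X], [X → . e], [X → . f X] }  — shift
  I4: { [X → . ,], [X → . e X], [X → . e], [X → . f X], [X → e . X], [X → e .] }  — shift, reduce
  I5: { [X → . ,], [X → . e X], [X → . e], [X → . f X], [X → f . X] }  — shift
  I6: { [X → f X .] }  — reduce
  I7: { [X → e X .] }  — reduce
  I8: { [C → X C . id] }  — shift
  I9: { [C → X id . f] }  — shift
  I10: { [C → X id f .] }  — reduce
  I11: { [C → X C id .] }  — reduce

No state contains more than one complete item.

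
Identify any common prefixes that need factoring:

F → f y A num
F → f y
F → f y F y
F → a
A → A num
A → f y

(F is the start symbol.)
Left-factoring is needed when two productions for the same non-terminal
share a common prefix on the right-hand side.

Productions for F:
  F → f y A num
  F → f y
  F → f y F y
  F → a
Productions for A:
  A → A num
  A → f y

Found common prefix 'f y' in productions for F

Answer: Yes, F has productions with common prefix 'f y'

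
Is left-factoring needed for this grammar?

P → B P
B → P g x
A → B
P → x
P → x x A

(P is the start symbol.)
Left-factoring is needed when two productions for the same non-terminal
share a common prefix on the right-hand side.

Productions for P:
  P → B P
  P → x
  P → x x A

Found common prefix 'x' in productions for P

Answer: Yes, P has productions with common prefix 'x'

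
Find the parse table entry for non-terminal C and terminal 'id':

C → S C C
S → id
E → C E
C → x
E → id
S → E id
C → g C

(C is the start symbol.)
C → S C C

To find M[C, 'id'], we find productions for C where 'id' is in the predict set (PREDICT(N → α) = (FIRST(α) \ {ε}) ∪ (FOLLOW(N) if α ⇒* ε)).

Relevant sets:
  FIRST(S) = { 'g', 'id', 'x' }

C → S C C: PREDICT = { 'g', 'id', 'x' }
  'id' is in predict set, so this production goes in M[C, 'id']
C → x: PREDICT = { 'x' }
C → g C: PREDICT = { 'g' }

M[C, 'id'] = C → S C C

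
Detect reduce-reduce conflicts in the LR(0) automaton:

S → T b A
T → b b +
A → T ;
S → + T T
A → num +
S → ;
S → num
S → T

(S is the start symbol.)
A reduce-reduce conflict occurs when an LR(0) state has two complete items [A → α .] and [B → β .] — both call for a reduction, and with no lookahead the parser cannot choose between them.

Augment with S' → S and build the canonical LR(0) collection (I0 = CLOSURE({[S' → . S]}), then GOTO on every symbol after a dot until no new states appear). It has 17 states:
  I0: { [S → . + T T], [S → . ;], [S → . T b A], [S → . T], [S → . num], [S' → . S], [T → . b b +] }  — shift
  I1: { [S → + . T T], [T → . b b +] }  — shift
  I2: { [S → ; .] }  — reduce
  I3: { [S' → S .] }  — accept
  I4: { [S → T . b A], [S → T .] }  — shift, reduce
  I5: { [T → b . b +] }  — shift
  I6: { [S → num .] }  — reduce
  I7: { [T → b b . +] }  — shift
  I8: { [T → b b + .] }  — reduce
  I9: { [A → . T ;], [A → . num +], [S → T b . A], [T → . b b +] }  — shift
  I10: { [S → T b A .] }  — reduce
  I11: { [A → T . ;] }  — shift
  I12: { [A → num . +] }  — shift
  I13: { [A → num + .] }  — reduce
  I14: { [A → T ; .] }  — reduce
  I15: { [S → + T . T], [T → . b b +] }  — shift
  I16: { [S → + T T .] }  — reduce

No state contains more than one complete item.

Answer: No reduce-reduce conflicts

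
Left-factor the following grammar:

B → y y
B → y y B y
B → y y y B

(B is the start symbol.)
B → y y B'
B' → ε
B' → B y
B' → y B

Left-factoring transforms A → αβ₁ | αβ₂ into A → αA' and A' → β₁ | β₂
(α is the longest common prefix among the alternatives). Repeat until
no nonterminal has two alternatives with a common prefix.

Round 1: B has alternatives sharing prefix 'y y'. Introduce B': B → y y B'
  Add: B' → ε
  Add: B' → B y
  Add: B' → y B

No remaining common prefixes — done.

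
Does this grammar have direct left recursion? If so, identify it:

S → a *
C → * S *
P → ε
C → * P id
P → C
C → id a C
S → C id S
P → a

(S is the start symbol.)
S → a *: starts with a
C → * S *: starts with '*'
P → ε: starts with ε
C → * P id: starts with '*'
P → C: starts with C
C → id a C: starts with id
S → C id S: starts with C
P → a: starts with a

No direct left recursion found.

Answer: No direct left recursion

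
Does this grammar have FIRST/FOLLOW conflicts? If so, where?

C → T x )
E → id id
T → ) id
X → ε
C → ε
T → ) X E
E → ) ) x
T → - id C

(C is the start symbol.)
Nullable non-terminals: C, X.
FIRST sets used below: FIRST(T) = { ')', '-' }

C: nullable alternative(s) C → ε; FOLLOW(C) = { $, 'x' }
  C → T x ): FIRST \ {ε} = { ')', '-' } — disjoint from FOLLOW(C)
  C → ε: FIRST \ {ε} = { } — this is the only nullable alternative, skip
X has a nullable alternative but only one production, so nothing to check.

E, T have no nullable alternative, so no FIRST/FOLLOW check is needed there.

No FIRST/FOLLOW conflicts found.

Answer: No FIRST/FOLLOW conflicts.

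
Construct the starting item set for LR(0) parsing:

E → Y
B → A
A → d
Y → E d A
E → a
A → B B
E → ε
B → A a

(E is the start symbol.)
{ [E → . Y], [E → . a], [E → .], [E' → . E], [Y → . E d A] }

First, augment the grammar with E' → E
I₀ = CLOSURE({ [E' → . E] }):
  [E' → . E] has the dot before E: add [E → . Y], [E → . a], [E → .]
  [E → . Y] has the dot before Y: add [Y → . E d A]
No further items can be added.

I₀ = { [E → . Y], [E → . a], [E → .], [E' → . E], [Y → . E d A] }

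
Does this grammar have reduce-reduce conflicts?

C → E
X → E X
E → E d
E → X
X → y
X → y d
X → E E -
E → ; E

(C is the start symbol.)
Yes — I8: [E → X .] vs [X → E X .]

Augment with C' → C and build the canonical LR(0) collection (I0 = CLOSURE({[C' → . C]}), then GOTO on every symbol after a dot until no new states appear). It has 12 states:
  I0: { [C → . E], [C' → . C], [E → . ; E], [E → . E d], [E → . X], [X → . E E -], [X → . E X], [X → . y d], [X → . y] }  — shift
  I1: { [E → . ; E], [E → . E d], [E → . X], [E → ; . E], [X → . E E -], [X → . E X], [X → . y d], [X → . y] }  — shift
  I2: { [C' → C .] }  — accept
  I3: { [C → E .], [E → . ; E], [E → . E d], [E → . X], [E → E . d], [X → . E E -], [X → . E X], [X → . y d], [X → . y], [X → E . E -], [X → E . X] }  — shift, reduce
  I4: { [E → X .] }  — reduce
  I5: { [X → y . d], [X → y .] }  — shift, reduce
  I6: { [X → y d .] }  — reduce
  I7: { [E → . ; E], [E → . E d], [E → . X], [E → E . d], [X → . E E -], [X → . E X], [X → . y d], [X → . y], [X → E . E -], [X → E . X], [X → E E . -] }  — shift
  I8: { [E → X .], [X → E X .] }  — 2 reduces
  I9: { [E → E d .] }  — reduce
  I10: { [X → E E - .] }  — reduce
  I11: { [E → . ; E], [E → . E d], [E → . X], [E → ; E .], [E → E . d], [X → . E E -], [X → . E X], [X → . y d], [X → . y], [X → E . E -], [X → E . X] }  — shift, reduce

I8 contains complete items [E → X .], [X → E X .] — reduce-reduce conflict.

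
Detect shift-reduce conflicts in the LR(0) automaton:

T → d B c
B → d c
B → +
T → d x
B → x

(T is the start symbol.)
No shift-reduce conflicts

Augment with T' → T and build the canonical LR(0) collection (I0 = CLOSURE({[T' → . T]}), then GOTO on every symbol after a dot until no new states appear). It has 9 states:
  I0: { [T → . d B c], [T → . d x], [T' → . T] }  — shift
  I1: { [T' → T .] }  — accept
  I2: { [B → . +], [B → . d c], [B → . x], [T → d . B c], [T → d . x] }  — shift
  I3: { [B → + .] }  — reduce
  I4: { [T → d B . c] }  — shift
  I5: { [B → d . c] }  — shift
  I6: { [B → x .], [T → d x .] }  — 2 reduces
  I7: { [B → d c .] }  — reduce
  I8: { [T → d B c .] }  — reduce

No state contains both a complete item and a shift item.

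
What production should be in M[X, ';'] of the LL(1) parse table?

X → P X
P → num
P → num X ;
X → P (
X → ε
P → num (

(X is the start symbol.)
X → ε

To find M[X, ';'], we find productions for X where ';' is in the predict set (PREDICT(N → α) = (FIRST(α) \ {ε}) ∪ (FOLLOW(N) if α ⇒* ε)).

Relevant sets:
  FIRST(P) = { 'num' }
  FOLLOW(X) = { $, ';' }

X → P X: PREDICT = { 'num' }
X → P (: PREDICT = { 'num' }
X → ε: PREDICT = { $, ';' }
  ';' is in predict set, so this production goes in M[X, ';']

M[X, ';'] = X → ε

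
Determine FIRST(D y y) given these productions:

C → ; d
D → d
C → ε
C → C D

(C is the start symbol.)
{ 'd' }

FIRST sets of the non-terminals involved (from the grammar, by fixed-point iteration):
  FIRST(D) = { 'd' }

To compute FIRST(D y y), process the symbols left to right:
Symbol D is a non-terminal. Add FIRST(D) \ {ε} = { 'd' }
D is not nullable (ε ∉ FIRST(D)), so stop here.
FIRST(D y y) = { 'd' }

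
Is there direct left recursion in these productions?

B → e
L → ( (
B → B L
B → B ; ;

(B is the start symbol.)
Yes, B is left-recursive

Direct left recursion occurs when N → N α for some non-terminal N (the right-hand side begins with the left-hand side itself).

B → e: starts with e
L → ( (: starts with '('
B → B L: LEFT RECURSIVE (starts with B)
B → B ; ;: LEFT RECURSIVE (starts with B)

The grammar has direct left recursion on: B.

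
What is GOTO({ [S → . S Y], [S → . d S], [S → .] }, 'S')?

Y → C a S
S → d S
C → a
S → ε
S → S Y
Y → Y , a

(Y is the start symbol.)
{ [C → . a], [S → S . Y], [Y → . C a S], [Y → . Y , a] }

GOTO(I, 'S') = CLOSURE({ [A → αX.β] : [A → α.Xβ] ∈ I, X = 'S' })

Items with dot before 'S', with the dot advanced:
  [S → . S Y] → [S → S . Y]
Closure of the advanced items:
  [S → S . Y] has the dot before Y: add [Y → . C a S], [Y → . Y , a]
  [Y → . C a S] has the dot before C: add [C → . a]

GOTO = { [C → . a], [S → S . Y], [Y → . C a S], [Y → . Y , a] }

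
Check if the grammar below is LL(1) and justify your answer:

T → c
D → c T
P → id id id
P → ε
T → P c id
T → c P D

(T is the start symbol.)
Relevant sets:
  FIRST(P) = { 'id', ε }
  FOLLOW(P) = { 'c' }

For T:
  PREDICT(T → c) = { 'c' }
  PREDICT(T → P c id) = { 'c', 'id' }
  PREDICT(T → c P D) = { 'c' }
For P:
  PREDICT(P → id id id) = { 'id' }
  PREDICT(P → ε) = { 'c' }
D has a single production, so nothing to check there.

Conflict found: Predict set conflict for T: { 'c' }
The grammar is NOT LL(1).

Answer: No. Predict set conflict for T: { 'c' }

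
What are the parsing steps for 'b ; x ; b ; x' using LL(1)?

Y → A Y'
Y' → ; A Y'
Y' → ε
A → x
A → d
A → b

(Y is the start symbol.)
LL(1) parsing maintains a stack (initially the start symbol over $) and the input. At each step: if the stack top is a terminal, match it against the current input token; if it is a non-terminal N, replace it with the RHS of M[N, lookahead] (the unique production whose predict set contains the lookahead).

Stack is shown with the top on the left.

Stack     Input            Action
---------------------------------
Y $       b ; x ; b ; x $  output Y → A Y'
A Y' $    b ; x ; b ; x $  output A → b
b Y' $    b ; x ; b ; x $  match 'b'
Y' $      ; x ; b ; x $    output Y' → ; A Y'
; A Y' $  ; x ; b ; x $    match ';'
A Y' $    x ; b ; x $      output A → x
x Y' $    x ; b ; x $      match 'x'
Y' $      ; b ; x $        output Y' → ; A Y'
; A Y' $  ; b ; x $        match ';'
A Y' $    b ; x $          output A → b
b Y' $    b ; x $          match 'b'
Y' $      ; x $            output Y' → ; A Y'
; A Y' $  ; x $            match ';'
A Y' $    x $              output A → x
x Y' $    x $              match 'x'
Y' $      $                output Y' → ε
$         $                accept

The string is accepted.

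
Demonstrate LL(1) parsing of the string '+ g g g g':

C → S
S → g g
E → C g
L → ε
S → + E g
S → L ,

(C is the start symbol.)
Stack is shown with the top on the left.

Stack      Input        Action
------------------------------
C $        + g g g g $  output C → S
S $        + g g g g $  output S → + E g
+ E g $    + g g g g $  match '+'
E g $      g g g g $    output E → C g
C g g $    g g g g $    output C → S
S g g $    g g g g $    output S → g g
g g g g $  g g g g $    match 'g'
g g g $    g g g $      match 'g'
g g $      g g $        match 'g'
g $        g $          match 'g'
$          $            accept

The string is accepted.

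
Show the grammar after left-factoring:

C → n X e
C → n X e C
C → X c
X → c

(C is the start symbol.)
Left-factoring transforms A → αβ₁ | αβ₂ into A → αA' and A' → β₁ | β₂
(α is the longest common prefix among the alternatives). Repeat until
no nonterminal has two alternatives with a common prefix.

Round 1: C has alternatives sharing prefix 'n X e'. Introduce C': C → n X e C'
  Add: C' → ε
  Add: C' → C

No remaining common prefixes — done.

Resulting grammar:
C → n X e C'
C' → ε
C' → C
C → X c
X → c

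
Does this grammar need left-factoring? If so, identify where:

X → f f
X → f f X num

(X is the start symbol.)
Yes, X has productions with common prefix 'f f'

Left-factoring is needed when two productions for the same non-terminal
share a common prefix on the right-hand side.

Productions for X:
  X → f f
  X → f f X num

Found common prefix 'f f' in productions for X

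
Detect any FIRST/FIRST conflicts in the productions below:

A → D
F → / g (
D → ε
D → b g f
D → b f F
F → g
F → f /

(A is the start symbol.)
A FIRST/FIRST conflict occurs when two productions N → α and N → β for the same non-terminal have FIRST(α) ∩ FIRST(β) ≠ ∅ (with ε ∈ FIRST of a nullable right-hand side, so two nullable alternatives also conflict).

Productions for F:
  F → / g (: FIRST = { '/' }
  F → g: FIRST = { 'g' }
  F → f /: FIRST = { 'f' }
Productions for D:
  D → ε: FIRST = { ε }
  D → b g f: FIRST = { 'b' }
  D → b f F: FIRST = { 'b' }
A has only one production, so no FIRST/FIRST conflict is possible there.

Conflict for D: D → b g f and D → b f F
  Overlap: { 'b' }

Answer: Yes. D → b g f / D → b f F on { 'b' }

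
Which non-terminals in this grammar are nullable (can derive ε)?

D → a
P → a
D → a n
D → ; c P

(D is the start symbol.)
None

There are no ε-productions, so no non-terminal can derive ε.
No non-terminals are nullable.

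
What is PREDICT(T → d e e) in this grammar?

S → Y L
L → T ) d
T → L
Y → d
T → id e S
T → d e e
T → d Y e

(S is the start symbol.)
PREDICT(T → d e e) = (FIRST(RHS) \ {ε}) ∪ (FOLLOW(T) if ε ∈ FIRST(RHS), i.e. RHS ⇒* ε)
FIRST(d e e) = { 'd' }
ε ∉ FIRST(d e e), so FOLLOW(T) is not added.
PREDICT(T → d e e) = { 'd' }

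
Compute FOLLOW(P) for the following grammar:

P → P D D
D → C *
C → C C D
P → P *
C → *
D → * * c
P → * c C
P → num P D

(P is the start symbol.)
{ $, '*' }

To compute FOLLOW(P), find every occurrence of P on a right-hand side N → α P β: add FIRST(β) \ {ε}, and if β is empty or nullable also add FOLLOW(N). Iterate to a fixed point.

P is the start symbol, so $ ∈ FOLLOW(P).
In P → P D D: P is followed by D D, add FIRST(D D) \ {ε} = { '*' }
In P → P *: P is followed by '*', add FIRST('*') \ {ε} = { '*' }
In P → num P D: P is followed by D, add FIRST(D) \ {ε} = { '*' }

Taking the union: FOLLOW(P) = { $, '*' }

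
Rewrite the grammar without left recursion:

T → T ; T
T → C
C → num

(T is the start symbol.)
T is directly left-recursive. The standard transformation for
  A → A α₁ | ... | A α_m | β₁ | ... | β_n
is
  A  → β₁ A' | ... | β_n A'
  A' → α₁ A' | ... | α_m A' | ε

T → C becomes T → C T'
T → T ; T becomes T' → ; T T'
Add T' → ε

Productions for other non-terminals are unchanged:
  C → num

Resulting grammar:
T → C T'
T' → ; T T'
T' → ε
C → num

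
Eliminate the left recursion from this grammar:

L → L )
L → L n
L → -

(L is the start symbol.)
L is directly left-recursive. The standard transformation for
  A → A α₁ | ... | A α_m | β₁ | ... | β_n
is
  A  → β₁ A' | ... | β_n A'
  A' → α₁ A' | ... | α_m A' | ε

L → - becomes L → - L'
L → L ) becomes L' → ) L'
L → L n becomes L' → n L'
Add L' → ε

Resulting grammar:
L → - L'
L' → ) L'
L' → n L'
L' → ε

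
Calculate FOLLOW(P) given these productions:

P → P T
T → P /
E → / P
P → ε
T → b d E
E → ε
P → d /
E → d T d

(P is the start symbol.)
P is the start symbol, so $ ∈ FOLLOW(P).
In P → P T: P is followed by T, add FIRST(T) \ {ε} = { '/', 'b', 'd' }
In T → P /: P is followed by '/', add FIRST('/') \ {ε} = { '/' }
In E → / P: P is at the end, add FOLLOW(E)

The FOLLOW sets referred to above (computed the same way, to a fixed point):
  FOLLOW(E) = { $, '/', 'b', 'd' }

Taking the union: FOLLOW(P) = { $, '/', 'b', 'd' }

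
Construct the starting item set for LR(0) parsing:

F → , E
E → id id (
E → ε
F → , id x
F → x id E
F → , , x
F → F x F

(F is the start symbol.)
First, augment the grammar with F' → F
I₀ = CLOSURE({ [F' → . F] }):
  [F' → . F] has the dot before F: add [F → . , E], [F → . , id x], [F → . x id E], [F → . , , x], [F → . F x F]
No further items can be added.

I₀ = { [F → . , , x], [F → . , E], [F → . , id x], [F → . F x F], [F → . x id E], [F' → . F] }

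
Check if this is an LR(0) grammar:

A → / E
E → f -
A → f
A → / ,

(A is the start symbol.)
Yes, the grammar is LR(0)

Augment with A' → A and build the canonical LR(0) collection (I0 = CLOSURE({[A' → . A]}), then GOTO on every symbol after a dot until no new states appear). It has 8 states:
  I0: { [A → . / ,], [A → . / E], [A → . f], [A' → . A] }  — shift
  I1: { [A → / . ,], [A → / . E], [E → . f -] }  — shift
  I2: { [A' → A .] }  — accept
  I3: { [A → f .] }  — reduce
  I4: { [A → / , .] }  — reduce
  I5: { [A → / E .] }  — reduce
  I6: { [E → f . -] }  — shift
  I7: { [E → f - .] }  — reduce

Every state is either a pure shift/goto state or contains exactly one complete item and nothing to shift — no conflicts. The grammar is LR(0).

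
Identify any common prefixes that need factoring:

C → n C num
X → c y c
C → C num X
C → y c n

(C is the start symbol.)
Left-factoring is needed when two productions for the same non-terminal
share a common prefix on the right-hand side.

Productions for C:
  C → n C num
  C → C num X
  C → y c n

No common prefixes found.

Answer: No, left-factoring is not needed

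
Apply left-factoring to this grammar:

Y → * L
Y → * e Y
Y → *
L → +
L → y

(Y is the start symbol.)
Y → * Y'
Y' → L
Y' → e Y
Y' → ε
L → +
L → y

Left-factoring transforms A → αβ₁ | αβ₂ into A → αA' and A' → β₁ | β₂
(α is the longest common prefix among the alternatives). Repeat until
no nonterminal has two alternatives with a common prefix.

Round 1: Y has alternatives sharing prefix '*'. Introduce Y': Y → * Y'
  Add: Y' → L
  Add: Y' → e Y
  Add: Y' → ε

No remaining common prefixes — done.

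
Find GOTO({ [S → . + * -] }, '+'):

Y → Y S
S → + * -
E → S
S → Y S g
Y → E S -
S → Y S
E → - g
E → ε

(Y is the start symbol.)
GOTO(I, '+') = CLOSURE({ [A → αX.β] : [A → α.Xβ] ∈ I, X = '+' })

Items with dot before '+', with the dot advanced:
  [S → . + * -] → [S → + . * -]
Closure adds nothing (no advanced item has the dot before a non-terminal).

GOTO = { [S → + . * -] }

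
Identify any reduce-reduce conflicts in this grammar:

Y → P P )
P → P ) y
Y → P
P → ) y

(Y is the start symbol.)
Augment with Y' → Y and build the canonical LR(0) collection (I0 = CLOSURE({[Y' → . Y]}), then GOTO on every symbol after a dot until no new states appear). It has 10 states:
  I0: { [P → . ) y], [P → . P ) y], [Y → . P P )], [Y → . P], [Y' → . Y] }  — shift
  I1: { [P → ) . y] }  — shift
  I2: { [P → . ) y], [P → . P ) y], [P → P . ) y], [Y → P . P )], [Y → P .] }  — shift, reduce
  I3: { [Y' → Y .] }  — accept
  I4: { [P → ) . y], [P → P ) . y] }  — shift
  I5: { [P → P . ) y], [Y → P P . )] }  — shift
  I6: { [P → P ) . y], [Y → P P ) .] }  — shift, reduce
  I7: { [P → P ) y .] }  — reduce
  I8: { [P → ) y .], [P → P ) y .] }  — 2 reduces
  I9: { [P → ) y .] }  — reduce

I8 contains complete items [P → ) y .], [P → P ) y .] — reduce-reduce conflict.

Answer: Yes — I8: [P → ) y .] vs [P → P ) y .]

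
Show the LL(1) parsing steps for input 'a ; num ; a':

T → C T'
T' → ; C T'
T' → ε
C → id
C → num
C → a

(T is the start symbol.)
LL(1) parsing maintains a stack (initially the start symbol over $) and the input. At each step: if the stack top is a terminal, match it against the current input token; if it is a non-terminal N, replace it with the RHS of M[N, lookahead] (the unique production whose predict set contains the lookahead).

Stack is shown with the top on the left.

Stack     Input          Action
-------------------------------
T $       a ; num ; a $  output T → C T'
C T' $    a ; num ; a $  output C → a
a T' $    a ; num ; a $  match 'a'
T' $      ; num ; a $    output T' → ; C T'
; C T' $  ; num ; a $    match ';'
C T' $    num ; a $      output C → num
num T' $  num ; a $      match 'num'
T' $      ; a $          output T' → ; C T'
; C T' $  ; a $          match ';'
C T' $    a $            output C → a
a T' $    a $            match 'a'
T' $      $              output T' → ε
$         $              accept

The string is accepted.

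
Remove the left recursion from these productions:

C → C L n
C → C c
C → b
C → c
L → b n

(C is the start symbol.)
C → b C'
C → c C'
C' → L n C'
C' → c C'
C' → ε
L → b n

C is directly left-recursive. The standard transformation for
  A → A α₁ | ... | A α_m | β₁ | ... | β_n
is
  A  → β₁ A' | ... | β_n A'
  A' → α₁ A' | ... | α_m A' | ε

C → b becomes C → b C'
C → c becomes C → c C'
C → C L n becomes C' → L n C'
C → C c becomes C' → c C'
Add C' → ε

Productions for other non-terminals are unchanged:
  L → b n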